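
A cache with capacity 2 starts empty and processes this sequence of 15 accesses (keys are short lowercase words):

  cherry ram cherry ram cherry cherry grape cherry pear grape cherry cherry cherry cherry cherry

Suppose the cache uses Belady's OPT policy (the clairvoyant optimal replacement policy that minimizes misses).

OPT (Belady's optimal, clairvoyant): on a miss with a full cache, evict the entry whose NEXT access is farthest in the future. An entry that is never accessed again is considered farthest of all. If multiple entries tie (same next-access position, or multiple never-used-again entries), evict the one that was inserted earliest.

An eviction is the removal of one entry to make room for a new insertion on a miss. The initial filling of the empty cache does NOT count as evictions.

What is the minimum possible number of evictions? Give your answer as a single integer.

Answer: 3

Derivation:
OPT (Belady) simulation (capacity=2):
  1. access cherry: MISS. Cache: [cherry]
  2. access ram: MISS. Cache: [cherry ram]
  3. access cherry: HIT. Next use of cherry: step 5. Cache: [cherry ram]
  4. access ram: HIT. Next use of ram: never. Cache: [cherry ram]
  5. access cherry: HIT. Next use of cherry: step 6. Cache: [cherry ram]
  6. access cherry: HIT. Next use of cherry: step 8. Cache: [cherry ram]
  7. access grape: MISS, evict ram (next use: never). Cache: [cherry grape]
  8. access cherry: HIT. Next use of cherry: step 11. Cache: [cherry grape]
  9. access pear: MISS, evict cherry (next use: step 11). Cache: [grape pear]
  10. access grape: HIT. Next use of grape: never. Cache: [grape pear]
  11. access cherry: MISS, evict grape (next use: never). Cache: [pear cherry]
  12. access cherry: HIT. Next use of cherry: step 13. Cache: [pear cherry]
  13. access cherry: HIT. Next use of cherry: step 14. Cache: [pear cherry]
  14. access cherry: HIT. Next use of cherry: step 15. Cache: [pear cherry]
  15. access cherry: HIT. Next use of cherry: never. Cache: [pear cherry]
Total: 10 hits, 5 misses, 3 evictions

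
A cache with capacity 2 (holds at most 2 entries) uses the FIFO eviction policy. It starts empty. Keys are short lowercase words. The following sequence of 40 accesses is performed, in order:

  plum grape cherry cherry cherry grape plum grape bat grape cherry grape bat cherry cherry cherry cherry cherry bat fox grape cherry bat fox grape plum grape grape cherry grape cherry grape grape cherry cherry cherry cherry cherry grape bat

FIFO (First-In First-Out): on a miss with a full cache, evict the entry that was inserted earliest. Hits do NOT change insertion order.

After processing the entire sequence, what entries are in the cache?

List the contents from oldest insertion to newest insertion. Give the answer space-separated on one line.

Answer: grape bat

Derivation:
FIFO simulation (capacity=2):
  1. access plum: MISS. Cache (old->new): [plum]
  2. access grape: MISS. Cache (old->new): [plum grape]
  3. access cherry: MISS, evict plum. Cache (old->new): [grape cherry]
  4. access cherry: HIT. Cache (old->new): [grape cherry]
  5. access cherry: HIT. Cache (old->new): [grape cherry]
  6. access grape: HIT. Cache (old->new): [grape cherry]
  7. access plum: MISS, evict grape. Cache (old->new): [cherry plum]
  8. access grape: MISS, evict cherry. Cache (old->new): [plum grape]
  9. access bat: MISS, evict plum. Cache (old->new): [grape bat]
  10. access grape: HIT. Cache (old->new): [grape bat]
  11. access cherry: MISS, evict grape. Cache (old->new): [bat cherry]
  12. access grape: MISS, evict bat. Cache (old->new): [cherry grape]
  13. access bat: MISS, evict cherry. Cache (old->new): [grape bat]
  14. access cherry: MISS, evict grape. Cache (old->new): [bat cherry]
  15. access cherry: HIT. Cache (old->new): [bat cherry]
  16. access cherry: HIT. Cache (old->new): [bat cherry]
  17. access cherry: HIT. Cache (old->new): [bat cherry]
  18. access cherry: HIT. Cache (old->new): [bat cherry]
  19. access bat: HIT. Cache (old->new): [bat cherry]
  20. access fox: MISS, evict bat. Cache (old->new): [cherry fox]
  21. access grape: MISS, evict cherry. Cache (old->new): [fox grape]
  22. access cherry: MISS, evict fox. Cache (old->new): [grape cherry]
  23. access bat: MISS, evict grape. Cache (old->new): [cherry bat]
  24. access fox: MISS, evict cherry. Cache (old->new): [bat fox]
  25. access grape: MISS, evict bat. Cache (old->new): [fox grape]
  26. access plum: MISS, evict fox. Cache (old->new): [grape plum]
  27. access grape: HIT. Cache (old->new): [grape plum]
  28. access grape: HIT. Cache (old->new): [grape plum]
  29. access cherry: MISS, evict grape. Cache (old->new): [plum cherry]
  30. access grape: MISS, evict plum. Cache (old->new): [cherry grape]
  31. access cherry: HIT. Cache (old->new): [cherry grape]
  32. access grape: HIT. Cache (old->new): [cherry grape]
  33. access grape: HIT. Cache (old->new): [cherry grape]
  34. access cherry: HIT. Cache (old->new): [cherry grape]
  35. access cherry: HIT. Cache (old->new): [cherry grape]
  36. access cherry: HIT. Cache (old->new): [cherry grape]
  37. access cherry: HIT. Cache (old->new): [cherry grape]
  38. access cherry: HIT. Cache (old->new): [cherry grape]
  39. access grape: HIT. Cache (old->new): [cherry grape]
  40. access bat: MISS, evict cherry. Cache (old->new): [grape bat]
Total: 20 hits, 20 misses, 18 evictions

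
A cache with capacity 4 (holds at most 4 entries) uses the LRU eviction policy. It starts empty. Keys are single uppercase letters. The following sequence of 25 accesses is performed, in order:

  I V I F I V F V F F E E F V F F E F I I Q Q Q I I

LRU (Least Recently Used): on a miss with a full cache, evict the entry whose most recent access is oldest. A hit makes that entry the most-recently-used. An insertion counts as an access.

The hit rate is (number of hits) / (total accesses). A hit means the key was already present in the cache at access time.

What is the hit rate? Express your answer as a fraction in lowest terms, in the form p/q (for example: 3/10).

LRU simulation (capacity=4):
  1. access I: MISS. Cache (LRU->MRU): [I]
  2. access V: MISS. Cache (LRU->MRU): [I V]
  3. access I: HIT. Cache (LRU->MRU): [V I]
  4. access F: MISS. Cache (LRU->MRU): [V I F]
  5. access I: HIT. Cache (LRU->MRU): [V F I]
  6. access V: HIT. Cache (LRU->MRU): [F I V]
  7. access F: HIT. Cache (LRU->MRU): [I V F]
  8. access V: HIT. Cache (LRU->MRU): [I F V]
  9. access F: HIT. Cache (LRU->MRU): [I V F]
  10. access F: HIT. Cache (LRU->MRU): [I V F]
  11. access E: MISS. Cache (LRU->MRU): [I V F E]
  12. access E: HIT. Cache (LRU->MRU): [I V F E]
  13. access F: HIT. Cache (LRU->MRU): [I V E F]
  14. access V: HIT. Cache (LRU->MRU): [I E F V]
  15. access F: HIT. Cache (LRU->MRU): [I E V F]
  16. access F: HIT. Cache (LRU->MRU): [I E V F]
  17. access E: HIT. Cache (LRU->MRU): [I V F E]
  18. access F: HIT. Cache (LRU->MRU): [I V E F]
  19. access I: HIT. Cache (LRU->MRU): [V E F I]
  20. access I: HIT. Cache (LRU->MRU): [V E F I]
  21. access Q: MISS, evict V. Cache (LRU->MRU): [E F I Q]
  22. access Q: HIT. Cache (LRU->MRU): [E F I Q]
  23. access Q: HIT. Cache (LRU->MRU): [E F I Q]
  24. access I: HIT. Cache (LRU->MRU): [E F Q I]
  25. access I: HIT. Cache (LRU->MRU): [E F Q I]
Total: 20 hits, 5 misses, 1 evictions

Hit rate = 20/25 = 4/5

Answer: 4/5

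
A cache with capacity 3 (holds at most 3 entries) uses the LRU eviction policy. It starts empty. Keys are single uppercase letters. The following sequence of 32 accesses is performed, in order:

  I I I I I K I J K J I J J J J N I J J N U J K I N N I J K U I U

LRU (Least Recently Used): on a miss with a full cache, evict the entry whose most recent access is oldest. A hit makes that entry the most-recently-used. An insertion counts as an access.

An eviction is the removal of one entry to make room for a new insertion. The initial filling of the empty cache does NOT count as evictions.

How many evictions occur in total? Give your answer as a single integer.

Answer: 9

Derivation:
LRU simulation (capacity=3):
  1. access I: MISS. Cache (LRU->MRU): [I]
  2. access I: HIT. Cache (LRU->MRU): [I]
  3. access I: HIT. Cache (LRU->MRU): [I]
  4. access I: HIT. Cache (LRU->MRU): [I]
  5. access I: HIT. Cache (LRU->MRU): [I]
  6. access K: MISS. Cache (LRU->MRU): [I K]
  7. access I: HIT. Cache (LRU->MRU): [K I]
  8. access J: MISS. Cache (LRU->MRU): [K I J]
  9. access K: HIT. Cache (LRU->MRU): [I J K]
  10. access J: HIT. Cache (LRU->MRU): [I K J]
  11. access I: HIT. Cache (LRU->MRU): [K J I]
  12. access J: HIT. Cache (LRU->MRU): [K I J]
  13. access J: HIT. Cache (LRU->MRU): [K I J]
  14. access J: HIT. Cache (LRU->MRU): [K I J]
  15. access J: HIT. Cache (LRU->MRU): [K I J]
  16. access N: MISS, evict K. Cache (LRU->MRU): [I J N]
  17. access I: HIT. Cache (LRU->MRU): [J N I]
  18. access J: HIT. Cache (LRU->MRU): [N I J]
  19. access J: HIT. Cache (LRU->MRU): [N I J]
  20. access N: HIT. Cache (LRU->MRU): [I J N]
  21. access U: MISS, evict I. Cache (LRU->MRU): [J N U]
  22. access J: HIT. Cache (LRU->MRU): [N U J]
  23. access K: MISS, evict N. Cache (LRU->MRU): [U J K]
  24. access I: MISS, evict U. Cache (LRU->MRU): [J K I]
  25. access N: MISS, evict J. Cache (LRU->MRU): [K I N]
  26. access N: HIT. Cache (LRU->MRU): [K I N]
  27. access I: HIT. Cache (LRU->MRU): [K N I]
  28. access J: MISS, evict K. Cache (LRU->MRU): [N I J]
  29. access K: MISS, evict N. Cache (LRU->MRU): [I J K]
  30. access U: MISS, evict I. Cache (LRU->MRU): [J K U]
  31. access I: MISS, evict J. Cache (LRU->MRU): [K U I]
  32. access U: HIT. Cache (LRU->MRU): [K I U]
Total: 20 hits, 12 misses, 9 evictions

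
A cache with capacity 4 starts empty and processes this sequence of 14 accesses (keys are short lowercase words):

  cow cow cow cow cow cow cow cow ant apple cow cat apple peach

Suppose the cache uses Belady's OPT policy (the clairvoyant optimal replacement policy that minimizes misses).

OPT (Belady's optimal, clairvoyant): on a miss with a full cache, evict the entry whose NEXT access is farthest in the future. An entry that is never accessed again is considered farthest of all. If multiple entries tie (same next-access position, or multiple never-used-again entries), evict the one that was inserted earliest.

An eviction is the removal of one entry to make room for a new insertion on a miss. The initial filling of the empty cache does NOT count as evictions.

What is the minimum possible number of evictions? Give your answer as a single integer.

Answer: 1

Derivation:
OPT (Belady) simulation (capacity=4):
  1. access cow: MISS. Cache: [cow]
  2. access cow: HIT. Next use of cow: step 3. Cache: [cow]
  3. access cow: HIT. Next use of cow: step 4. Cache: [cow]
  4. access cow: HIT. Next use of cow: step 5. Cache: [cow]
  5. access cow: HIT. Next use of cow: step 6. Cache: [cow]
  6. access cow: HIT. Next use of cow: step 7. Cache: [cow]
  7. access cow: HIT. Next use of cow: step 8. Cache: [cow]
  8. access cow: HIT. Next use of cow: step 11. Cache: [cow]
  9. access ant: MISS. Cache: [cow ant]
  10. access apple: MISS. Cache: [cow ant apple]
  11. access cow: HIT. Next use of cow: never. Cache: [cow ant apple]
  12. access cat: MISS. Cache: [cow ant apple cat]
  13. access apple: HIT. Next use of apple: never. Cache: [cow ant apple cat]
  14. access peach: MISS, evict cow (next use: never). Cache: [ant apple cat peach]
Total: 9 hits, 5 misses, 1 evictions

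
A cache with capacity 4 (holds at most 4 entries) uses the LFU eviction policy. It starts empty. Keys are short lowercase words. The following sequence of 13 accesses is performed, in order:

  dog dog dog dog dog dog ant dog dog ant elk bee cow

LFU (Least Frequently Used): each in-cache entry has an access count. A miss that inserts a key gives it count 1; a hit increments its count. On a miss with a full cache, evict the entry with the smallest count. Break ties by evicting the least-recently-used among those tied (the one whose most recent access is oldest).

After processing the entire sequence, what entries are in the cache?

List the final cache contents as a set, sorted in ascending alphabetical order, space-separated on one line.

Answer: ant bee cow dog

Derivation:
LFU simulation (capacity=4):
  1. access dog: MISS. Cache: [dog(c=1)]
  2. access dog: HIT, count now 2. Cache: [dog(c=2)]
  3. access dog: HIT, count now 3. Cache: [dog(c=3)]
  4. access dog: HIT, count now 4. Cache: [dog(c=4)]
  5. access dog: HIT, count now 5. Cache: [dog(c=5)]
  6. access dog: HIT, count now 6. Cache: [dog(c=6)]
  7. access ant: MISS. Cache: [ant(c=1) dog(c=6)]
  8. access dog: HIT, count now 7. Cache: [ant(c=1) dog(c=7)]
  9. access dog: HIT, count now 8. Cache: [ant(c=1) dog(c=8)]
  10. access ant: HIT, count now 2. Cache: [ant(c=2) dog(c=8)]
  11. access elk: MISS. Cache: [elk(c=1) ant(c=2) dog(c=8)]
  12. access bee: MISS. Cache: [elk(c=1) bee(c=1) ant(c=2) dog(c=8)]
  13. access cow: MISS, evict elk(c=1). Cache: [bee(c=1) cow(c=1) ant(c=2) dog(c=8)]
Total: 8 hits, 5 misses, 1 evictions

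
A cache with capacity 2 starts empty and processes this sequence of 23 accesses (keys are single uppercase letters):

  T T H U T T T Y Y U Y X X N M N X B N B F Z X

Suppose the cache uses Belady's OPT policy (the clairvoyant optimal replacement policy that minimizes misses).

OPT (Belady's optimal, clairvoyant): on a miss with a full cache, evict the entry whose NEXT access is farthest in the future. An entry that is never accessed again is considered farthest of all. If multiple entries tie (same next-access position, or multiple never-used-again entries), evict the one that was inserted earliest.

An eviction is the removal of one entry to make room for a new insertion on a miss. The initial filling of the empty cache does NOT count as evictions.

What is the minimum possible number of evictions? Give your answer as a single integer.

OPT (Belady) simulation (capacity=2):
  1. access T: MISS. Cache: [T]
  2. access T: HIT. Next use of T: step 5. Cache: [T]
  3. access H: MISS. Cache: [T H]
  4. access U: MISS, evict H (next use: never). Cache: [T U]
  5. access T: HIT. Next use of T: step 6. Cache: [T U]
  6. access T: HIT. Next use of T: step 7. Cache: [T U]
  7. access T: HIT. Next use of T: never. Cache: [T U]
  8. access Y: MISS, evict T (next use: never). Cache: [U Y]
  9. access Y: HIT. Next use of Y: step 11. Cache: [U Y]
  10. access U: HIT. Next use of U: never. Cache: [U Y]
  11. access Y: HIT. Next use of Y: never. Cache: [U Y]
  12. access X: MISS, evict U (next use: never). Cache: [Y X]
  13. access X: HIT. Next use of X: step 17. Cache: [Y X]
  14. access N: MISS, evict Y (next use: never). Cache: [X N]
  15. access M: MISS, evict X (next use: step 17). Cache: [N M]
  16. access N: HIT. Next use of N: step 19. Cache: [N M]
  17. access X: MISS, evict M (next use: never). Cache: [N X]
  18. access B: MISS, evict X (next use: step 23). Cache: [N B]
  19. access N: HIT. Next use of N: never. Cache: [N B]
  20. access B: HIT. Next use of B: never. Cache: [N B]
  21. access F: MISS, evict N (next use: never). Cache: [B F]
  22. access Z: MISS, evict B (next use: never). Cache: [F Z]
  23. access X: MISS, evict F (next use: never). Cache: [Z X]
Total: 11 hits, 12 misses, 10 evictions

Answer: 10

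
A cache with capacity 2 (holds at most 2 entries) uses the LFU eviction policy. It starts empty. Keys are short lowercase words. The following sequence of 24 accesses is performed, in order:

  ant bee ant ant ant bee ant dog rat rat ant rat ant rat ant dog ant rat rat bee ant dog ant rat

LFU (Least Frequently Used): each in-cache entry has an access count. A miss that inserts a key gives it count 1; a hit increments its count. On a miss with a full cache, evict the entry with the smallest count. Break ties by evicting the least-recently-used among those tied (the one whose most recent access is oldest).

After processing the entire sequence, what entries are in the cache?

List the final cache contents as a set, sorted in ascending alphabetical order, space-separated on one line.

LFU simulation (capacity=2):
  1. access ant: MISS. Cache: [ant(c=1)]
  2. access bee: MISS. Cache: [ant(c=1) bee(c=1)]
  3. access ant: HIT, count now 2. Cache: [bee(c=1) ant(c=2)]
  4. access ant: HIT, count now 3. Cache: [bee(c=1) ant(c=3)]
  5. access ant: HIT, count now 4. Cache: [bee(c=1) ant(c=4)]
  6. access bee: HIT, count now 2. Cache: [bee(c=2) ant(c=4)]
  7. access ant: HIT, count now 5. Cache: [bee(c=2) ant(c=5)]
  8. access dog: MISS, evict bee(c=2). Cache: [dog(c=1) ant(c=5)]
  9. access rat: MISS, evict dog(c=1). Cache: [rat(c=1) ant(c=5)]
  10. access rat: HIT, count now 2. Cache: [rat(c=2) ant(c=5)]
  11. access ant: HIT, count now 6. Cache: [rat(c=2) ant(c=6)]
  12. access rat: HIT, count now 3. Cache: [rat(c=3) ant(c=6)]
  13. access ant: HIT, count now 7. Cache: [rat(c=3) ant(c=7)]
  14. access rat: HIT, count now 4. Cache: [rat(c=4) ant(c=7)]
  15. access ant: HIT, count now 8. Cache: [rat(c=4) ant(c=8)]
  16. access dog: MISS, evict rat(c=4). Cache: [dog(c=1) ant(c=8)]
  17. access ant: HIT, count now 9. Cache: [dog(c=1) ant(c=9)]
  18. access rat: MISS, evict dog(c=1). Cache: [rat(c=1) ant(c=9)]
  19. access rat: HIT, count now 2. Cache: [rat(c=2) ant(c=9)]
  20. access bee: MISS, evict rat(c=2). Cache: [bee(c=1) ant(c=9)]
  21. access ant: HIT, count now 10. Cache: [bee(c=1) ant(c=10)]
  22. access dog: MISS, evict bee(c=1). Cache: [dog(c=1) ant(c=10)]
  23. access ant: HIT, count now 11. Cache: [dog(c=1) ant(c=11)]
  24. access rat: MISS, evict dog(c=1). Cache: [rat(c=1) ant(c=11)]
Total: 15 hits, 9 misses, 7 evictions

Answer: ant rat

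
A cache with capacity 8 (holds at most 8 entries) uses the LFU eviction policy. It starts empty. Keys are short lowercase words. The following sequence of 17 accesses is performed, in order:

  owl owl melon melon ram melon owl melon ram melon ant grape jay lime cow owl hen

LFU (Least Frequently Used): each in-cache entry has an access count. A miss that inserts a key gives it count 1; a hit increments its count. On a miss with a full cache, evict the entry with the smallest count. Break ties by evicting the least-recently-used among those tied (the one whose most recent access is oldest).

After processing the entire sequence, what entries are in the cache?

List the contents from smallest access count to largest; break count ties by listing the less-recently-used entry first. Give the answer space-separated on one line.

Answer: grape jay lime cow hen ram owl melon

Derivation:
LFU simulation (capacity=8):
  1. access owl: MISS. Cache: [owl(c=1)]
  2. access owl: HIT, count now 2. Cache: [owl(c=2)]
  3. access melon: MISS. Cache: [melon(c=1) owl(c=2)]
  4. access melon: HIT, count now 2. Cache: [owl(c=2) melon(c=2)]
  5. access ram: MISS. Cache: [ram(c=1) owl(c=2) melon(c=2)]
  6. access melon: HIT, count now 3. Cache: [ram(c=1) owl(c=2) melon(c=3)]
  7. access owl: HIT, count now 3. Cache: [ram(c=1) melon(c=3) owl(c=3)]
  8. access melon: HIT, count now 4. Cache: [ram(c=1) owl(c=3) melon(c=4)]
  9. access ram: HIT, count now 2. Cache: [ram(c=2) owl(c=3) melon(c=4)]
  10. access melon: HIT, count now 5. Cache: [ram(c=2) owl(c=3) melon(c=5)]
  11. access ant: MISS. Cache: [ant(c=1) ram(c=2) owl(c=3) melon(c=5)]
  12. access grape: MISS. Cache: [ant(c=1) grape(c=1) ram(c=2) owl(c=3) melon(c=5)]
  13. access jay: MISS. Cache: [ant(c=1) grape(c=1) jay(c=1) ram(c=2) owl(c=3) melon(c=5)]
  14. access lime: MISS. Cache: [ant(c=1) grape(c=1) jay(c=1) lime(c=1) ram(c=2) owl(c=3) melon(c=5)]
  15. access cow: MISS. Cache: [ant(c=1) grape(c=1) jay(c=1) lime(c=1) cow(c=1) ram(c=2) owl(c=3) melon(c=5)]
  16. access owl: HIT, count now 4. Cache: [ant(c=1) grape(c=1) jay(c=1) lime(c=1) cow(c=1) ram(c=2) owl(c=4) melon(c=5)]
  17. access hen: MISS, evict ant(c=1). Cache: [grape(c=1) jay(c=1) lime(c=1) cow(c=1) hen(c=1) ram(c=2) owl(c=4) melon(c=5)]
Total: 8 hits, 9 misses, 1 evictions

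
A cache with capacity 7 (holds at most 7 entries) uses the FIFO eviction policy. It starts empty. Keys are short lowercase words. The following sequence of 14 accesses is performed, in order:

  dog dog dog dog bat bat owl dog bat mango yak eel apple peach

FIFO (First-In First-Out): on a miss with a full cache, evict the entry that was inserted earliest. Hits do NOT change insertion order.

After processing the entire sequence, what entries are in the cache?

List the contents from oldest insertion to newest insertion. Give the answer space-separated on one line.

Answer: bat owl mango yak eel apple peach

Derivation:
FIFO simulation (capacity=7):
  1. access dog: MISS. Cache (old->new): [dog]
  2. access dog: HIT. Cache (old->new): [dog]
  3. access dog: HIT. Cache (old->new): [dog]
  4. access dog: HIT. Cache (old->new): [dog]
  5. access bat: MISS. Cache (old->new): [dog bat]
  6. access bat: HIT. Cache (old->new): [dog bat]
  7. access owl: MISS. Cache (old->new): [dog bat owl]
  8. access dog: HIT. Cache (old->new): [dog bat owl]
  9. access bat: HIT. Cache (old->new): [dog bat owl]
  10. access mango: MISS. Cache (old->new): [dog bat owl mango]
  11. access yak: MISS. Cache (old->new): [dog bat owl mango yak]
  12. access eel: MISS. Cache (old->new): [dog bat owl mango yak eel]
  13. access apple: MISS. Cache (old->new): [dog bat owl mango yak eel apple]
  14. access peach: MISS, evict dog. Cache (old->new): [bat owl mango yak eel apple peach]
Total: 6 hits, 8 misses, 1 evictions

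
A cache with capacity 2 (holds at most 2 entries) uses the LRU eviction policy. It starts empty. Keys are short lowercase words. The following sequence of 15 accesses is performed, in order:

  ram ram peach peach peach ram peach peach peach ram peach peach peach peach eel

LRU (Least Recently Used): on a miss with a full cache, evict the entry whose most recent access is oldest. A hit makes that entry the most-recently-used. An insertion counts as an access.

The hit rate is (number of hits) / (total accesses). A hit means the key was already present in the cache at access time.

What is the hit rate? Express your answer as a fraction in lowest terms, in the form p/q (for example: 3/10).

Answer: 4/5

Derivation:
LRU simulation (capacity=2):
  1. access ram: MISS. Cache (LRU->MRU): [ram]
  2. access ram: HIT. Cache (LRU->MRU): [ram]
  3. access peach: MISS. Cache (LRU->MRU): [ram peach]
  4. access peach: HIT. Cache (LRU->MRU): [ram peach]
  5. access peach: HIT. Cache (LRU->MRU): [ram peach]
  6. access ram: HIT. Cache (LRU->MRU): [peach ram]
  7. access peach: HIT. Cache (LRU->MRU): [ram peach]
  8. access peach: HIT. Cache (LRU->MRU): [ram peach]
  9. access peach: HIT. Cache (LRU->MRU): [ram peach]
  10. access ram: HIT. Cache (LRU->MRU): [peach ram]
  11. access peach: HIT. Cache (LRU->MRU): [ram peach]
  12. access peach: HIT. Cache (LRU->MRU): [ram peach]
  13. access peach: HIT. Cache (LRU->MRU): [ram peach]
  14. access peach: HIT. Cache (LRU->MRU): [ram peach]
  15. access eel: MISS, evict ram. Cache (LRU->MRU): [peach eel]
Total: 12 hits, 3 misses, 1 evictions

Hit rate = 12/15 = 4/5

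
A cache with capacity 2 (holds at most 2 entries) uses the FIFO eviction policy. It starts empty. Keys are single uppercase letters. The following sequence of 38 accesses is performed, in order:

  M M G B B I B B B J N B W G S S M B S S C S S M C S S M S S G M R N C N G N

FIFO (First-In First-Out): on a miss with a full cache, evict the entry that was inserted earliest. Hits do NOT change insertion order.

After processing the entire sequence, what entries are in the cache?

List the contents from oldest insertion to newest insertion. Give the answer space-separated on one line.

FIFO simulation (capacity=2):
  1. access M: MISS. Cache (old->new): [M]
  2. access M: HIT. Cache (old->new): [M]
  3. access G: MISS. Cache (old->new): [M G]
  4. access B: MISS, evict M. Cache (old->new): [G B]
  5. access B: HIT. Cache (old->new): [G B]
  6. access I: MISS, evict G. Cache (old->new): [B I]
  7. access B: HIT. Cache (old->new): [B I]
  8. access B: HIT. Cache (old->new): [B I]
  9. access B: HIT. Cache (old->new): [B I]
  10. access J: MISS, evict B. Cache (old->new): [I J]
  11. access N: MISS, evict I. Cache (old->new): [J N]
  12. access B: MISS, evict J. Cache (old->new): [N B]
  13. access W: MISS, evict N. Cache (old->new): [B W]
  14. access G: MISS, evict B. Cache (old->new): [W G]
  15. access S: MISS, evict W. Cache (old->new): [G S]
  16. access S: HIT. Cache (old->new): [G S]
  17. access M: MISS, evict G. Cache (old->new): [S M]
  18. access B: MISS, evict S. Cache (old->new): [M B]
  19. access S: MISS, evict M. Cache (old->new): [B S]
  20. access S: HIT. Cache (old->new): [B S]
  21. access C: MISS, evict B. Cache (old->new): [S C]
  22. access S: HIT. Cache (old->new): [S C]
  23. access S: HIT. Cache (old->new): [S C]
  24. access M: MISS, evict S. Cache (old->new): [C M]
  25. access C: HIT. Cache (old->new): [C M]
  26. access S: MISS, evict C. Cache (old->new): [M S]
  27. access S: HIT. Cache (old->new): [M S]
  28. access M: HIT. Cache (old->new): [M S]
  29. access S: HIT. Cache (old->new): [M S]
  30. access S: HIT. Cache (old->new): [M S]
  31. access G: MISS, evict M. Cache (old->new): [S G]
  32. access M: MISS, evict S. Cache (old->new): [G M]
  33. access R: MISS, evict G. Cache (old->new): [M R]
  34. access N: MISS, evict M. Cache (old->new): [R N]
  35. access C: MISS, evict R. Cache (old->new): [N C]
  36. access N: HIT. Cache (old->new): [N C]
  37. access G: MISS, evict N. Cache (old->new): [C G]
  38. access N: MISS, evict C. Cache (old->new): [G N]
Total: 15 hits, 23 misses, 21 evictions

Answer: G N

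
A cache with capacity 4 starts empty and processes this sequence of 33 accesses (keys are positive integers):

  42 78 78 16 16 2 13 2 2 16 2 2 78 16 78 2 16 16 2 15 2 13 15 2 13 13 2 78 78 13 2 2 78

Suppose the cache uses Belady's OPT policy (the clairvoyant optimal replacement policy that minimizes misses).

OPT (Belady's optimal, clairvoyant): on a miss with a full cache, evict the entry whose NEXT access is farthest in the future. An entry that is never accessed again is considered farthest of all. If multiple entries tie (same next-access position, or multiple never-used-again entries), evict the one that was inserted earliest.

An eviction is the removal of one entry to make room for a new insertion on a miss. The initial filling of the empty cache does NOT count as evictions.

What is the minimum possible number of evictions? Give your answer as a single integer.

Answer: 2

Derivation:
OPT (Belady) simulation (capacity=4):
  1. access 42: MISS. Cache: [42]
  2. access 78: MISS. Cache: [42 78]
  3. access 78: HIT. Next use of 78: step 13. Cache: [42 78]
  4. access 16: MISS. Cache: [42 78 16]
  5. access 16: HIT. Next use of 16: step 10. Cache: [42 78 16]
  6. access 2: MISS. Cache: [42 78 16 2]
  7. access 13: MISS, evict 42 (next use: never). Cache: [78 16 2 13]
  8. access 2: HIT. Next use of 2: step 9. Cache: [78 16 2 13]
  9. access 2: HIT. Next use of 2: step 11. Cache: [78 16 2 13]
  10. access 16: HIT. Next use of 16: step 14. Cache: [78 16 2 13]
  11. access 2: HIT. Next use of 2: step 12. Cache: [78 16 2 13]
  12. access 2: HIT. Next use of 2: step 16. Cache: [78 16 2 13]
  13. access 78: HIT. Next use of 78: step 15. Cache: [78 16 2 13]
  14. access 16: HIT. Next use of 16: step 17. Cache: [78 16 2 13]
  15. access 78: HIT. Next use of 78: step 28. Cache: [78 16 2 13]
  16. access 2: HIT. Next use of 2: step 19. Cache: [78 16 2 13]
  17. access 16: HIT. Next use of 16: step 18. Cache: [78 16 2 13]
  18. access 16: HIT. Next use of 16: never. Cache: [78 16 2 13]
  19. access 2: HIT. Next use of 2: step 21. Cache: [78 16 2 13]
  20. access 15: MISS, evict 16 (next use: never). Cache: [78 2 13 15]
  21. access 2: HIT. Next use of 2: step 24. Cache: [78 2 13 15]
  22. access 13: HIT. Next use of 13: step 25. Cache: [78 2 13 15]
  23. access 15: HIT. Next use of 15: never. Cache: [78 2 13 15]
  24. access 2: HIT. Next use of 2: step 27. Cache: [78 2 13 15]
  25. access 13: HIT. Next use of 13: step 26. Cache: [78 2 13 15]
  26. access 13: HIT. Next use of 13: step 30. Cache: [78 2 13 15]
  27. access 2: HIT. Next use of 2: step 31. Cache: [78 2 13 15]
  28. access 78: HIT. Next use of 78: step 29. Cache: [78 2 13 15]
  29. access 78: HIT. Next use of 78: step 33. Cache: [78 2 13 15]
  30. access 13: HIT. Next use of 13: never. Cache: [78 2 13 15]
  31. access 2: HIT. Next use of 2: step 32. Cache: [78 2 13 15]
  32. access 2: HIT. Next use of 2: never. Cache: [78 2 13 15]
  33. access 78: HIT. Next use of 78: never. Cache: [78 2 13 15]
Total: 27 hits, 6 misses, 2 evictions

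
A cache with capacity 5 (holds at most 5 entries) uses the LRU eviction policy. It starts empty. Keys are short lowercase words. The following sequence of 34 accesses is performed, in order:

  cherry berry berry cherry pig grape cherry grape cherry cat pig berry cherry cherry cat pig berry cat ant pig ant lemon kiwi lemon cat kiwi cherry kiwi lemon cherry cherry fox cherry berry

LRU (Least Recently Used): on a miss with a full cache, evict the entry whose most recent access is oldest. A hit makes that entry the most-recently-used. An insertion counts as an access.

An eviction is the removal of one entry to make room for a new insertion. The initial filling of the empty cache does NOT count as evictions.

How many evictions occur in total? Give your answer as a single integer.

LRU simulation (capacity=5):
  1. access cherry: MISS. Cache (LRU->MRU): [cherry]
  2. access berry: MISS. Cache (LRU->MRU): [cherry berry]
  3. access berry: HIT. Cache (LRU->MRU): [cherry berry]
  4. access cherry: HIT. Cache (LRU->MRU): [berry cherry]
  5. access pig: MISS. Cache (LRU->MRU): [berry cherry pig]
  6. access grape: MISS. Cache (LRU->MRU): [berry cherry pig grape]
  7. access cherry: HIT. Cache (LRU->MRU): [berry pig grape cherry]
  8. access grape: HIT. Cache (LRU->MRU): [berry pig cherry grape]
  9. access cherry: HIT. Cache (LRU->MRU): [berry pig grape cherry]
  10. access cat: MISS. Cache (LRU->MRU): [berry pig grape cherry cat]
  11. access pig: HIT. Cache (LRU->MRU): [berry grape cherry cat pig]
  12. access berry: HIT. Cache (LRU->MRU): [grape cherry cat pig berry]
  13. access cherry: HIT. Cache (LRU->MRU): [grape cat pig berry cherry]
  14. access cherry: HIT. Cache (LRU->MRU): [grape cat pig berry cherry]
  15. access cat: HIT. Cache (LRU->MRU): [grape pig berry cherry cat]
  16. access pig: HIT. Cache (LRU->MRU): [grape berry cherry cat pig]
  17. access berry: HIT. Cache (LRU->MRU): [grape cherry cat pig berry]
  18. access cat: HIT. Cache (LRU->MRU): [grape cherry pig berry cat]
  19. access ant: MISS, evict grape. Cache (LRU->MRU): [cherry pig berry cat ant]
  20. access pig: HIT. Cache (LRU->MRU): [cherry berry cat ant pig]
  21. access ant: HIT. Cache (LRU->MRU): [cherry berry cat pig ant]
  22. access lemon: MISS, evict cherry. Cache (LRU->MRU): [berry cat pig ant lemon]
  23. access kiwi: MISS, evict berry. Cache (LRU->MRU): [cat pig ant lemon kiwi]
  24. access lemon: HIT. Cache (LRU->MRU): [cat pig ant kiwi lemon]
  25. access cat: HIT. Cache (LRU->MRU): [pig ant kiwi lemon cat]
  26. access kiwi: HIT. Cache (LRU->MRU): [pig ant lemon cat kiwi]
  27. access cherry: MISS, evict pig. Cache (LRU->MRU): [ant lemon cat kiwi cherry]
  28. access kiwi: HIT. Cache (LRU->MRU): [ant lemon cat cherry kiwi]
  29. access lemon: HIT. Cache (LRU->MRU): [ant cat cherry kiwi lemon]
  30. access cherry: HIT. Cache (LRU->MRU): [ant cat kiwi lemon cherry]
  31. access cherry: HIT. Cache (LRU->MRU): [ant cat kiwi lemon cherry]
  32. access fox: MISS, evict ant. Cache (LRU->MRU): [cat kiwi lemon cherry fox]
  33. access cherry: HIT. Cache (LRU->MRU): [cat kiwi lemon fox cherry]
  34. access berry: MISS, evict cat. Cache (LRU->MRU): [kiwi lemon fox cherry berry]
Total: 23 hits, 11 misses, 6 evictions

Answer: 6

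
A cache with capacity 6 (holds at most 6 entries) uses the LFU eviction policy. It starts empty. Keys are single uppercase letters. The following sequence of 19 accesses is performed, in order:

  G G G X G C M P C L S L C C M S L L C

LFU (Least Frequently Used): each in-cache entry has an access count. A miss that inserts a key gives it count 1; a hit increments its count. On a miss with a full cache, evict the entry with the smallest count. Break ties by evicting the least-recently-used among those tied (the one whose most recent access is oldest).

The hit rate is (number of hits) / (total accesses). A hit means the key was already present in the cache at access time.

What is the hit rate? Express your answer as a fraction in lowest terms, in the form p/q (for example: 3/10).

Answer: 12/19

Derivation:
LFU simulation (capacity=6):
  1. access G: MISS. Cache: [G(c=1)]
  2. access G: HIT, count now 2. Cache: [G(c=2)]
  3. access G: HIT, count now 3. Cache: [G(c=3)]
  4. access X: MISS. Cache: [X(c=1) G(c=3)]
  5. access G: HIT, count now 4. Cache: [X(c=1) G(c=4)]
  6. access C: MISS. Cache: [X(c=1) C(c=1) G(c=4)]
  7. access M: MISS. Cache: [X(c=1) C(c=1) M(c=1) G(c=4)]
  8. access P: MISS. Cache: [X(c=1) C(c=1) M(c=1) P(c=1) G(c=4)]
  9. access C: HIT, count now 2. Cache: [X(c=1) M(c=1) P(c=1) C(c=2) G(c=4)]
  10. access L: MISS. Cache: [X(c=1) M(c=1) P(c=1) L(c=1) C(c=2) G(c=4)]
  11. access S: MISS, evict X(c=1). Cache: [M(c=1) P(c=1) L(c=1) S(c=1) C(c=2) G(c=4)]
  12. access L: HIT, count now 2. Cache: [M(c=1) P(c=1) S(c=1) C(c=2) L(c=2) G(c=4)]
  13. access C: HIT, count now 3. Cache: [M(c=1) P(c=1) S(c=1) L(c=2) C(c=3) G(c=4)]
  14. access C: HIT, count now 4. Cache: [M(c=1) P(c=1) S(c=1) L(c=2) G(c=4) C(c=4)]
  15. access M: HIT, count now 2. Cache: [P(c=1) S(c=1) L(c=2) M(c=2) G(c=4) C(c=4)]
  16. access S: HIT, count now 2. Cache: [P(c=1) L(c=2) M(c=2) S(c=2) G(c=4) C(c=4)]
  17. access L: HIT, count now 3. Cache: [P(c=1) M(c=2) S(c=2) L(c=3) G(c=4) C(c=4)]
  18. access L: HIT, count now 4. Cache: [P(c=1) M(c=2) S(c=2) G(c=4) C(c=4) L(c=4)]
  19. access C: HIT, count now 5. Cache: [P(c=1) M(c=2) S(c=2) G(c=4) L(c=4) C(c=5)]
Total: 12 hits, 7 misses, 1 evictions

Hit rate = 12/19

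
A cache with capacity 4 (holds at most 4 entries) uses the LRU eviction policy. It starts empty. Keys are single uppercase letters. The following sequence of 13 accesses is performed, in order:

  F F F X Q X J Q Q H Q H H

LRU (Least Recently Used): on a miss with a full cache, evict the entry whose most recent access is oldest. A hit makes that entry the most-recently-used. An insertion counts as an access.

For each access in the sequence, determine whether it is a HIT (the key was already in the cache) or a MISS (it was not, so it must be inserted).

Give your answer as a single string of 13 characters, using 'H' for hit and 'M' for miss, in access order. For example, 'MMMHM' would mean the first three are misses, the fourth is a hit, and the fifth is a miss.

Answer: MHHMMHMHHMHHH

Derivation:
LRU simulation (capacity=4):
  1. access F: MISS. Cache (LRU->MRU): [F]
  2. access F: HIT. Cache (LRU->MRU): [F]
  3. access F: HIT. Cache (LRU->MRU): [F]
  4. access X: MISS. Cache (LRU->MRU): [F X]
  5. access Q: MISS. Cache (LRU->MRU): [F X Q]
  6. access X: HIT. Cache (LRU->MRU): [F Q X]
  7. access J: MISS. Cache (LRU->MRU): [F Q X J]
  8. access Q: HIT. Cache (LRU->MRU): [F X J Q]
  9. access Q: HIT. Cache (LRU->MRU): [F X J Q]
  10. access H: MISS, evict F. Cache (LRU->MRU): [X J Q H]
  11. access Q: HIT. Cache (LRU->MRU): [X J H Q]
  12. access H: HIT. Cache (LRU->MRU): [X J Q H]
  13. access H: HIT. Cache (LRU->MRU): [X J Q H]
Total: 8 hits, 5 misses, 1 evictions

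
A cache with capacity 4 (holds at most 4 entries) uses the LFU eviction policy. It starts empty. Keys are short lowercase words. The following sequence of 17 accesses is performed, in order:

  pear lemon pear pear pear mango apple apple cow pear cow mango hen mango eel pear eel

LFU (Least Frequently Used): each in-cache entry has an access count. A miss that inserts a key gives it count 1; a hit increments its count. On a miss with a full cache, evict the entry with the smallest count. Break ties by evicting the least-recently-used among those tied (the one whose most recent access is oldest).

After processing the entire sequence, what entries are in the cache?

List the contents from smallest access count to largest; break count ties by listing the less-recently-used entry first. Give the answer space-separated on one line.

Answer: cow eel mango pear

Derivation:
LFU simulation (capacity=4):
  1. access pear: MISS. Cache: [pear(c=1)]
  2. access lemon: MISS. Cache: [pear(c=1) lemon(c=1)]
  3. access pear: HIT, count now 2. Cache: [lemon(c=1) pear(c=2)]
  4. access pear: HIT, count now 3. Cache: [lemon(c=1) pear(c=3)]
  5. access pear: HIT, count now 4. Cache: [lemon(c=1) pear(c=4)]
  6. access mango: MISS. Cache: [lemon(c=1) mango(c=1) pear(c=4)]
  7. access apple: MISS. Cache: [lemon(c=1) mango(c=1) apple(c=1) pear(c=4)]
  8. access apple: HIT, count now 2. Cache: [lemon(c=1) mango(c=1) apple(c=2) pear(c=4)]
  9. access cow: MISS, evict lemon(c=1). Cache: [mango(c=1) cow(c=1) apple(c=2) pear(c=4)]
  10. access pear: HIT, count now 5. Cache: [mango(c=1) cow(c=1) apple(c=2) pear(c=5)]
  11. access cow: HIT, count now 2. Cache: [mango(c=1) apple(c=2) cow(c=2) pear(c=5)]
  12. access mango: HIT, count now 2. Cache: [apple(c=2) cow(c=2) mango(c=2) pear(c=5)]
  13. access hen: MISS, evict apple(c=2). Cache: [hen(c=1) cow(c=2) mango(c=2) pear(c=5)]
  14. access mango: HIT, count now 3. Cache: [hen(c=1) cow(c=2) mango(c=3) pear(c=5)]
  15. access eel: MISS, evict hen(c=1). Cache: [eel(c=1) cow(c=2) mango(c=3) pear(c=5)]
  16. access pear: HIT, count now 6. Cache: [eel(c=1) cow(c=2) mango(c=3) pear(c=6)]
  17. access eel: HIT, count now 2. Cache: [cow(c=2) eel(c=2) mango(c=3) pear(c=6)]
Total: 10 hits, 7 misses, 3 evictions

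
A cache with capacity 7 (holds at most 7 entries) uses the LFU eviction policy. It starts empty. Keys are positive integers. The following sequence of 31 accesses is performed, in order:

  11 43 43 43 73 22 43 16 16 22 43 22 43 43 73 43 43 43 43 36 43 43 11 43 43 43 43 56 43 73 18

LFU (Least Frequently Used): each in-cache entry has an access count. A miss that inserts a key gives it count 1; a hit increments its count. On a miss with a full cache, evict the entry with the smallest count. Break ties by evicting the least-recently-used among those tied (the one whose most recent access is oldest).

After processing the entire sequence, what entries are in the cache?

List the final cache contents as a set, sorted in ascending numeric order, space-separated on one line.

Answer: 11 16 18 22 43 56 73

Derivation:
LFU simulation (capacity=7):
  1. access 11: MISS. Cache: [11(c=1)]
  2. access 43: MISS. Cache: [11(c=1) 43(c=1)]
  3. access 43: HIT, count now 2. Cache: [11(c=1) 43(c=2)]
  4. access 43: HIT, count now 3. Cache: [11(c=1) 43(c=3)]
  5. access 73: MISS. Cache: [11(c=1) 73(c=1) 43(c=3)]
  6. access 22: MISS. Cache: [11(c=1) 73(c=1) 22(c=1) 43(c=3)]
  7. access 43: HIT, count now 4. Cache: [11(c=1) 73(c=1) 22(c=1) 43(c=4)]
  8. access 16: MISS. Cache: [11(c=1) 73(c=1) 22(c=1) 16(c=1) 43(c=4)]
  9. access 16: HIT, count now 2. Cache: [11(c=1) 73(c=1) 22(c=1) 16(c=2) 43(c=4)]
  10. access 22: HIT, count now 2. Cache: [11(c=1) 73(c=1) 16(c=2) 22(c=2) 43(c=4)]
  11. access 43: HIT, count now 5. Cache: [11(c=1) 73(c=1) 16(c=2) 22(c=2) 43(c=5)]
  12. access 22: HIT, count now 3. Cache: [11(c=1) 73(c=1) 16(c=2) 22(c=3) 43(c=5)]
  13. access 43: HIT, count now 6. Cache: [11(c=1) 73(c=1) 16(c=2) 22(c=3) 43(c=6)]
  14. access 43: HIT, count now 7. Cache: [11(c=1) 73(c=1) 16(c=2) 22(c=3) 43(c=7)]
  15. access 73: HIT, count now 2. Cache: [11(c=1) 16(c=2) 73(c=2) 22(c=3) 43(c=7)]
  16. access 43: HIT, count now 8. Cache: [11(c=1) 16(c=2) 73(c=2) 22(c=3) 43(c=8)]
  17. access 43: HIT, count now 9. Cache: [11(c=1) 16(c=2) 73(c=2) 22(c=3) 43(c=9)]
  18. access 43: HIT, count now 10. Cache: [11(c=1) 16(c=2) 73(c=2) 22(c=3) 43(c=10)]
  19. access 43: HIT, count now 11. Cache: [11(c=1) 16(c=2) 73(c=2) 22(c=3) 43(c=11)]
  20. access 36: MISS. Cache: [11(c=1) 36(c=1) 16(c=2) 73(c=2) 22(c=3) 43(c=11)]
  21. access 43: HIT, count now 12. Cache: [11(c=1) 36(c=1) 16(c=2) 73(c=2) 22(c=3) 43(c=12)]
  22. access 43: HIT, count now 13. Cache: [11(c=1) 36(c=1) 16(c=2) 73(c=2) 22(c=3) 43(c=13)]
  23. access 11: HIT, count now 2. Cache: [36(c=1) 16(c=2) 73(c=2) 11(c=2) 22(c=3) 43(c=13)]
  24. access 43: HIT, count now 14. Cache: [36(c=1) 16(c=2) 73(c=2) 11(c=2) 22(c=3) 43(c=14)]
  25. access 43: HIT, count now 15. Cache: [36(c=1) 16(c=2) 73(c=2) 11(c=2) 22(c=3) 43(c=15)]
  26. access 43: HIT, count now 16. Cache: [36(c=1) 16(c=2) 73(c=2) 11(c=2) 22(c=3) 43(c=16)]
  27. access 43: HIT, count now 17. Cache: [36(c=1) 16(c=2) 73(c=2) 11(c=2) 22(c=3) 43(c=17)]
  28. access 56: MISS. Cache: [36(c=1) 56(c=1) 16(c=2) 73(c=2) 11(c=2) 22(c=3) 43(c=17)]
  29. access 43: HIT, count now 18. Cache: [36(c=1) 56(c=1) 16(c=2) 73(c=2) 11(c=2) 22(c=3) 43(c=18)]
  30. access 73: HIT, count now 3. Cache: [36(c=1) 56(c=1) 16(c=2) 11(c=2) 22(c=3) 73(c=3) 43(c=18)]
  31. access 18: MISS, evict 36(c=1). Cache: [56(c=1) 18(c=1) 16(c=2) 11(c=2) 22(c=3) 73(c=3) 43(c=18)]
Total: 23 hits, 8 misses, 1 evictions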